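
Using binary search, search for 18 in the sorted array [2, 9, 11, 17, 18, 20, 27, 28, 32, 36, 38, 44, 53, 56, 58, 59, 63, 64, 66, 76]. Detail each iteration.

Binary search for 18 in [2, 9, 11, 17, 18, 20, 27, 28, 32, 36, 38, 44, 53, 56, 58, 59, 63, 64, 66, 76]:

lo=0, hi=19, mid=9, arr[mid]=36 -> 36 > 18, search left half
lo=0, hi=8, mid=4, arr[mid]=18 -> Found target at index 4!

Binary search finds 18 at index 4 after 2 comparisons. The search repeatedly halves the search space by comparing with the middle element.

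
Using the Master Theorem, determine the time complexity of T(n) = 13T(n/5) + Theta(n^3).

Master Theorem for T(n) = 13T(n/5) + O(n^3):

a = 13, b = 5, c = 3
log_b(a) = log_5(13) = 1.5937

Case 3: c = 3 > log_5(13) = 1.5937
T(n) = O(n^3) = O(n^3)

For T(n) = 13T(n/5) + O(n^3): log_5(13) = 1.5937. This is Case 3 of the Master Theorem (c > log_b(a), work dominated by root), giving O(n^3).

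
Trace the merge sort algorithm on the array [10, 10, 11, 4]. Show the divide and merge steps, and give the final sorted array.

Merge sort trace:

Split: [10, 10, 11, 4] -> [10, 10] and [11, 4]
  Split: [10, 10] -> [10] and [10]
  Merge: [10] + [10] -> [10, 10]
  Split: [11, 4] -> [11] and [4]
  Merge: [11] + [4] -> [4, 11]
Merge: [10, 10] + [4, 11] -> [4, 10, 10, 11]

Final sorted array: [4, 10, 10, 11]

The merge sort proceeds by recursively splitting the array and merging sorted halves.
After all merges, the sorted array is [4, 10, 10, 11].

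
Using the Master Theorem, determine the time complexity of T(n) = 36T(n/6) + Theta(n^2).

Master Theorem for T(n) = 36T(n/6) + O(n^2):

a = 36, b = 6, c = 2
log_b(a) = log_6(36) = 2.0000

Case 2: c = 2 = log_6(36) = 2.0000
T(n) = O(n^2 log n) = O(n^2 log n)

For T(n) = 36T(n/6) + O(n^2): log_6(36) = 2.0000. This is Case 2 of the Master Theorem (c = log_b(a), equal work at all levels), giving O(n^2 log n).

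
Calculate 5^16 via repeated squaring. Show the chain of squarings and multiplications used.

Computing 5^16 by squaring (build up from 5^1; each line after the first costs one multiplication):

5^1 = 5
5^2 = (5^1)^2 = 5^2 = 25
5^4 = (5^2)^2 = 25^2 = 625
5^8 = (5^4)^2 = 625^2 = 390625
5^16 = (5^8)^2 = 390625^2 = 152587890625

Result: 152587890625
Multiplications needed: 4 (4 lines after 5^1)

5^16 = 152587890625. Using exponentiation by squaring, this requires 4 multiplications. The key idea: if the exponent is even, square the half-power; if odd, multiply by the base once.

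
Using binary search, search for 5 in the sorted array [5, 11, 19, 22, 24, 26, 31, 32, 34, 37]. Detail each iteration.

Binary search for 5 in [5, 11, 19, 22, 24, 26, 31, 32, 34, 37]:

lo=0, hi=9, mid=4, arr[mid]=24 -> 24 > 5, search left half
lo=0, hi=3, mid=1, arr[mid]=11 -> 11 > 5, search left half
lo=0, hi=0, mid=0, arr[mid]=5 -> Found target at index 0!

Binary search finds 5 at index 0 after 3 comparisons. The search repeatedly halves the search space by comparing with the middle element.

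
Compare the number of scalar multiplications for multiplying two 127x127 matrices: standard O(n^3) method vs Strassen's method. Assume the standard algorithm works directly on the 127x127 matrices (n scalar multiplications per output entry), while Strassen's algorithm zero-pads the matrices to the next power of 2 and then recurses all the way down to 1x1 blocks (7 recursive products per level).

Matrix multiplication for 127x127 matrices:

Strassen's algorithm requires power-of-2 dimensions. Pad 127x127 to 128x128 (next power of 2).

Standard algorithm: 127^3 = 2048383 multiplications
Strassen's algorithm: 7^(log2(128)) = 7^7 = 823543 multiplications
Savings: 2048383 - 823543 = 1224840 multiplications

Standard: 2048383 multiplications (127^3). Strassen: 823543 multiplications (7^7, after padding to 128x128). Strassen reduces 8 recursive multiplications to 7 at each level.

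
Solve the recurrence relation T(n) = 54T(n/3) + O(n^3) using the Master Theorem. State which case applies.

Master Theorem for T(n) = 54T(n/3) + O(n^3):

a = 54, b = 3, c = 3
log_b(a) = log_3(54) = 3.6309

Case 1: c = 3 < log_3(54) = 3.6309
T(n) = O(n^(log_3 54))

For T(n) = 54T(n/3) + O(n^3): log_3(54) = 3.6309. This is Case 1 of the Master Theorem (c < log_b(a), work dominated by leaves), giving O(n^(log_3 54)).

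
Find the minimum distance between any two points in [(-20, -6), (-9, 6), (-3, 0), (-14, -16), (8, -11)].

Computing all pairwise distances among 5 points:

d((-20, -6), (-9, 6)) = 16.2788
d((-20, -6), (-3, 0)) = 18.0278
d((-20, -6), (-14, -16)) = 11.6619
d((-20, -6), (8, -11)) = 28.4429
d((-9, 6), (-3, 0)) = 8.4853 <-- minimum
d((-9, 6), (-14, -16)) = 22.561
d((-9, 6), (8, -11)) = 24.0416
d((-3, 0), (-14, -16)) = 19.4165
d((-3, 0), (8, -11)) = 15.5563
d((-14, -16), (8, -11)) = 22.561

Closest pair: (-9, 6) and (-3, 0) with distance 8.4853

The closest pair is (-9, 6) and (-3, 0) with Euclidean distance 8.4853. For 5 points, brute-force pairwise comparison is shown above. For large n, the divide-and-conquer algorithm (sort by x, recurse on halves, check the dividing strip) achieves O(n log n).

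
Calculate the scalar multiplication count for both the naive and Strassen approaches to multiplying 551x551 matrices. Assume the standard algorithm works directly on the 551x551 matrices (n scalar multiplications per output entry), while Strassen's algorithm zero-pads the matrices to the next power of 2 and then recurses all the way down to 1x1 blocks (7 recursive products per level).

Matrix multiplication for 551x551 matrices:

Strassen's algorithm requires power-of-2 dimensions. Pad 551x551 to 1024x1024 (next power of 2).

Standard algorithm: 551^3 = 167284151 multiplications
Strassen's algorithm: 7^(log2(1024)) = 7^10 = 282475249 multiplications
Difference: 167284151 - 282475249 = -115191098 (Strassen uses MORE here due to padding overhead — for small or just-over-power-of-2 n, padding can outweigh the per-level savings)

Standard: 167284151 multiplications (551^3). Strassen: 282475249 multiplications (7^10, after padding to 1024x1024). Strassen reduces 8 recursive multiplications to 7 at each level.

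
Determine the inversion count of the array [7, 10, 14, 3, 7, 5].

Finding inversions in [7, 10, 14, 3, 7, 5]:

(0, 3): arr[0]=7 > arr[3]=3
(0, 5): arr[0]=7 > arr[5]=5
(1, 3): arr[1]=10 > arr[3]=3
(1, 4): arr[1]=10 > arr[4]=7
(1, 5): arr[1]=10 > arr[5]=5
(2, 3): arr[2]=14 > arr[3]=3
(2, 4): arr[2]=14 > arr[4]=7
(2, 5): arr[2]=14 > arr[5]=5
(4, 5): arr[4]=7 > arr[5]=5

Total inversions: 9

The array has 9 inversion(s): (0,3), (0,5), (1,3), (1,4), (1,5), (2,3), (2,4), (2,5), (4,5). Each pair (i,j) satisfies i < j and arr[i] > arr[j].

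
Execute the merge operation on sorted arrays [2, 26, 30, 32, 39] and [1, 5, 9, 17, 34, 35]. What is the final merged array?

Merging process:

Compare 2 vs 1: take 1 from right. Merged: [1]
Compare 2 vs 5: take 2 from left. Merged: [1, 2]
Compare 26 vs 5: take 5 from right. Merged: [1, 2, 5]
Compare 26 vs 9: take 9 from right. Merged: [1, 2, 5, 9]
Compare 26 vs 17: take 17 from right. Merged: [1, 2, 5, 9, 17]
Compare 26 vs 34: take 26 from left. Merged: [1, 2, 5, 9, 17, 26]
Compare 30 vs 34: take 30 from left. Merged: [1, 2, 5, 9, 17, 26, 30]
Compare 32 vs 34: take 32 from left. Merged: [1, 2, 5, 9, 17, 26, 30, 32]
Compare 39 vs 34: take 34 from right. Merged: [1, 2, 5, 9, 17, 26, 30, 32, 34]
Compare 39 vs 35: take 35 from right. Merged: [1, 2, 5, 9, 17, 26, 30, 32, 34, 35]
Append remaining from left: [39]. Merged: [1, 2, 5, 9, 17, 26, 30, 32, 34, 35, 39]

Final merged array: [1, 2, 5, 9, 17, 26, 30, 32, 34, 35, 39]
Total comparisons: 10

The merged array is [1, 2, 5, 9, 17, 26, 30, 32, 34, 35, 39], requiring 10 comparisons. The merge step runs in O(n) time where n is the total number of elements.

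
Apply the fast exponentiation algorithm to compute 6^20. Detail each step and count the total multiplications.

Computing 6^20 by squaring (build up from 6^1; each line after the first costs one multiplication):

6^1 = 6
6^2 = (6^1)^2 = 6^2 = 36
6^4 = (6^2)^2 = 36^2 = 1296
6^5 = 6 * 6^4 = 6 * 1296 = 7776
6^10 = (6^5)^2 = 7776^2 = 60466176
6^20 = (6^10)^2 = 60466176^2 = 3656158440062976

Result: 3656158440062976
Multiplications needed: 5 (5 lines after 6^1)

6^20 = 3656158440062976. Using exponentiation by squaring, this requires 5 multiplications. The key idea: if the exponent is even, square the half-power; if odd, multiply by the base once.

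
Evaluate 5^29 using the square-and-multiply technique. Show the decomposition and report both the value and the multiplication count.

Computing 5^29 by squaring (build up from 5^1; each line after the first costs one multiplication):

5^1 = 5
5^2 = (5^1)^2 = 5^2 = 25
5^3 = 5 * 5^2 = 5 * 25 = 125
5^6 = (5^3)^2 = 125^2 = 15625
5^7 = 5 * 5^6 = 5 * 15625 = 78125
5^14 = (5^7)^2 = 78125^2 = 6103515625
5^28 = (5^14)^2 = 6103515625^2 = 37252902984619140625
5^29 = 5 * 5^28 = 5 * 37252902984619140625 = 186264514923095703125

Result: 186264514923095703125
Multiplications needed: 7 (7 lines after 5^1)

5^29 = 186264514923095703125. Using exponentiation by squaring, this requires 7 multiplications. The key idea: if the exponent is even, square the half-power; if odd, multiply by the base once.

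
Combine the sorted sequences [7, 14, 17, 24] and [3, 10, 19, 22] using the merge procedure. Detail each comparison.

Merging process:

Compare 7 vs 3: take 3 from right. Merged: [3]
Compare 7 vs 10: take 7 from left. Merged: [3, 7]
Compare 14 vs 10: take 10 from right. Merged: [3, 7, 10]
Compare 14 vs 19: take 14 from left. Merged: [3, 7, 10, 14]
Compare 17 vs 19: take 17 from left. Merged: [3, 7, 10, 14, 17]
Compare 24 vs 19: take 19 from right. Merged: [3, 7, 10, 14, 17, 19]
Compare 24 vs 22: take 22 from right. Merged: [3, 7, 10, 14, 17, 19, 22]
Append remaining from left: [24]. Merged: [3, 7, 10, 14, 17, 19, 22, 24]

Final merged array: [3, 7, 10, 14, 17, 19, 22, 24]
Total comparisons: 7

The merged array is [3, 7, 10, 14, 17, 19, 22, 24], requiring 7 comparisons. The merge step runs in O(n) time where n is the total number of elements.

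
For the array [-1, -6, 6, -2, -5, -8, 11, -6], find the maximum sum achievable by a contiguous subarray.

Using Kadane's algorithm on [-1, -6, 6, -2, -5, -8, 11, -6]:

Scanning through the array:
Position 1 (value -6): max_ending_here = -6, max_so_far = -1
Position 2 (value 6): max_ending_here = 6, max_so_far = 6
Position 3 (value -2): max_ending_here = 4, max_so_far = 6
Position 4 (value -5): max_ending_here = -1, max_so_far = 6
Position 5 (value -8): max_ending_here = -8, max_so_far = 6
Position 6 (value 11): max_ending_here = 11, max_so_far = 11
Position 7 (value -6): max_ending_here = 5, max_so_far = 11

Maximum subarray: [11]
Maximum sum: 11

The maximum subarray is [11] with sum 11. This subarray runs from index 6 to index 6.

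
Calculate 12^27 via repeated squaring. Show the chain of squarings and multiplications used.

Computing 12^27 by squaring (build up from 12^1; each line after the first costs one multiplication):

12^1 = 12
12^2 = (12^1)^2 = 12^2 = 144
12^3 = 12 * 12^2 = 12 * 144 = 1728
12^6 = (12^3)^2 = 1728^2 = 2985984
12^12 = (12^6)^2 = 2985984^2 = 8916100448256
12^13 = 12 * 12^12 = 12 * 8916100448256 = 106993205379072
12^26 = (12^13)^2 = 106993205379072^2 = 11447545997288281555215581184
12^27 = 12 * 12^26 = 12 * 11447545997288281555215581184 = 137370551967459378662586974208

Result: 137370551967459378662586974208
Multiplications needed: 7 (7 lines after 12^1)

12^27 = 137370551967459378662586974208. Using exponentiation by squaring, this requires 7 multiplications. The key idea: if the exponent is even, square the half-power; if odd, multiply by the base once.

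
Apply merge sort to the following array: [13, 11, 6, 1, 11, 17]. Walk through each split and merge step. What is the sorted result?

Merge sort trace:

Split: [13, 11, 6, 1, 11, 17] -> [13, 11, 6] and [1, 11, 17]
  Split: [13, 11, 6] -> [13] and [11, 6]
    Split: [11, 6] -> [11] and [6]
    Merge: [11] + [6] -> [6, 11]
  Merge: [13] + [6, 11] -> [6, 11, 13]
  Split: [1, 11, 17] -> [1] and [11, 17]
    Split: [11, 17] -> [11] and [17]
    Merge: [11] + [17] -> [11, 17]
  Merge: [1] + [11, 17] -> [1, 11, 17]
Merge: [6, 11, 13] + [1, 11, 17] -> [1, 6, 11, 11, 13, 17]

Final sorted array: [1, 6, 11, 11, 13, 17]

The merge sort proceeds by recursively splitting the array and merging sorted halves.
After all merges, the sorted array is [1, 6, 11, 11, 13, 17].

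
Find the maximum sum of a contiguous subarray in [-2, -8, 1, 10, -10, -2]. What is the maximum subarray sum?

Using Kadane's algorithm on [-2, -8, 1, 10, -10, -2]:

Scanning through the array:
Position 1 (value -8): max_ending_here = -8, max_so_far = -2
Position 2 (value 1): max_ending_here = 1, max_so_far = 1
Position 3 (value 10): max_ending_here = 11, max_so_far = 11
Position 4 (value -10): max_ending_here = 1, max_so_far = 11
Position 5 (value -2): max_ending_here = -1, max_so_far = 11

Maximum subarray: [1, 10]
Maximum sum: 11

The maximum subarray is [1, 10] with sum 11. This subarray runs from index 2 to index 3.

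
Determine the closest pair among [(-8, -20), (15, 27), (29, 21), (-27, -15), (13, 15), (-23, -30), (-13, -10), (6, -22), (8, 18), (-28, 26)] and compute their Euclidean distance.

Computing all pairwise distances among 10 points:

d((-8, -20), (15, 27)) = 52.3259
d((-8, -20), (29, 21)) = 55.2268
d((-8, -20), (-27, -15)) = 19.6469
d((-8, -20), (13, 15)) = 40.8167
d((-8, -20), (-23, -30)) = 18.0278
d((-8, -20), (-13, -10)) = 11.1803
d((-8, -20), (6, -22)) = 14.1421
d((-8, -20), (8, 18)) = 41.2311
d((-8, -20), (-28, 26)) = 50.1597
d((15, 27), (29, 21)) = 15.2315
d((15, 27), (-27, -15)) = 59.397
d((15, 27), (13, 15)) = 12.1655
d((15, 27), (-23, -30)) = 68.5055
d((15, 27), (-13, -10)) = 46.4004
d((15, 27), (6, -22)) = 49.8197
d((15, 27), (8, 18)) = 11.4018
d((15, 27), (-28, 26)) = 43.0116
d((29, 21), (-27, -15)) = 66.5733
d((29, 21), (13, 15)) = 17.088
d((29, 21), (-23, -30)) = 72.8354
d((29, 21), (-13, -10)) = 52.2015
d((29, 21), (6, -22)) = 48.7647
d((29, 21), (8, 18)) = 21.2132
d((29, 21), (-28, 26)) = 57.2189
d((-27, -15), (13, 15)) = 50.0
d((-27, -15), (-23, -30)) = 15.5242
d((-27, -15), (-13, -10)) = 14.8661
d((-27, -15), (6, -22)) = 33.7343
d((-27, -15), (8, 18)) = 48.1041
d((-27, -15), (-28, 26)) = 41.0122
d((13, 15), (-23, -30)) = 57.6281
d((13, 15), (-13, -10)) = 36.0694
d((13, 15), (6, -22)) = 37.6563
d((13, 15), (8, 18)) = 5.831 <-- minimum
d((13, 15), (-28, 26)) = 42.45
d((-23, -30), (-13, -10)) = 22.3607
d((-23, -30), (6, -22)) = 30.0832
d((-23, -30), (8, 18)) = 57.1402
d((-23, -30), (-28, 26)) = 56.2228
d((-13, -10), (6, -22)) = 22.4722
d((-13, -10), (8, 18)) = 35.0
d((-13, -10), (-28, 26)) = 39.0
d((6, -22), (8, 18)) = 40.05
d((6, -22), (-28, 26)) = 58.8218
d((8, 18), (-28, 26)) = 36.8782

Closest pair: (13, 15) and (8, 18) with distance 5.831

The closest pair is (13, 15) and (8, 18) with Euclidean distance 5.831. For 10 points, brute-force pairwise comparison is shown above. For large n, the divide-and-conquer algorithm (sort by x, recurse on halves, check the dividing strip) achieves O(n log n).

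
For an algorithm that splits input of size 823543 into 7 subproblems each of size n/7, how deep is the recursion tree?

For divide and conquer with division factor 7:

Problem sizes at each level:
Level 0: 823543
Level 1: 117649
Level 2: 16807
Level 3: 2401
Level 4: 343
Level 5: 49
Level 6: 7
Level 7: 1

The root is level 0 and the size-1 base case is level 7 (the tree spans levels 0 through 7, i.e. 8 levels counting the root), so the depth is the number of divisions: log_7(823543) = 7

The recursion tree depth is log_7(823543) = 7. At each level, the problem size is divided by 7, so it takes 7 divisions to reduce to a base case of size 1. The algorithm makes 7 recursive calls at each level.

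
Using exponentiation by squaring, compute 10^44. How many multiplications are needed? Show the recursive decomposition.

Computing 10^44 by squaring (build up from 10^1; each line after the first costs one multiplication):

10^1 = 10
10^2 = (10^1)^2 = 10^2 = 100
10^4 = (10^2)^2 = 100^2 = 10000
10^5 = 10 * 10^4 = 10 * 10000 = 100000
10^10 = (10^5)^2 = 100000^2 = 10000000000
10^11 = 10 * 10^10 = 10 * 10000000000 = 100000000000
10^22 = (10^11)^2 = 100000000000^2 = 10000000000000000000000
10^44 = (10^22)^2 = 10000000000000000000000^2 = 100000000000000000000000000000000000000000000

Result: 100000000000000000000000000000000000000000000
Multiplications needed: 7 (7 lines after 10^1)

10^44 = 100000000000000000000000000000000000000000000. Using exponentiation by squaring, this requires 7 multiplications. The key idea: if the exponent is even, square the half-power; if odd, multiply by the base once.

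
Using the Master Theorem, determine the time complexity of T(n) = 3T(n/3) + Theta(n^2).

Master Theorem for T(n) = 3T(n/3) + O(n^2):

a = 3, b = 3, c = 2
log_b(a) = log_3(3) = 1.0000

Case 3: c = 2 > log_3(3) = 1.0000
T(n) = O(n^2) = O(n^2)

For T(n) = 3T(n/3) + O(n^2): log_3(3) = 1.0000. This is Case 3 of the Master Theorem (c > log_b(a), work dominated by root), giving O(n^2).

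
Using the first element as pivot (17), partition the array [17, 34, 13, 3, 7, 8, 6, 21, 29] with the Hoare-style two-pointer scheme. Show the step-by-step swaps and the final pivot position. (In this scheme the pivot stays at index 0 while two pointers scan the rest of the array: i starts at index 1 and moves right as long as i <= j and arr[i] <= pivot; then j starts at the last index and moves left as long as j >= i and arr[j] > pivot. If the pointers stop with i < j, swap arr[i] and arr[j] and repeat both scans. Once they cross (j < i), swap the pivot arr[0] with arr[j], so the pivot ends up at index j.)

Hoare-style two-pointer partition with pivot = 17:

Initial array: [17, 34, 13, 3, 7, 8, 6, 21, 29]

Pointers start at i = 1, j = 8.
i stops at index 1 (arr[1]=34 > 17), j stops at index 6 (arr[6]=6 <= 17): swap arr[1] and arr[6], array becomes [17, 6, 13, 3, 7, 8, 34, 21, 29]
i ends at 6, j ends at 5: the pointers have crossed (j < i), so scanning stops.

Swap pivot arr[0] with arr[5] to place pivot at position 5: [8, 6, 13, 3, 7, 17, 34, 21, 29]
Pivot position: 5

After partitioning with pivot 17, the array becomes [8, 6, 13, 3, 7, 17, 34, 21, 29]. The pivot is placed at index 5. All elements to the left of the pivot are <= 17, and all elements to the right are > 17.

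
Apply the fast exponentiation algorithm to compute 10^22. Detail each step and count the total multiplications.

Computing 10^22 by squaring (build up from 10^1; each line after the first costs one multiplication):

10^1 = 10
10^2 = (10^1)^2 = 10^2 = 100
10^4 = (10^2)^2 = 100^2 = 10000
10^5 = 10 * 10^4 = 10 * 10000 = 100000
10^10 = (10^5)^2 = 100000^2 = 10000000000
10^11 = 10 * 10^10 = 10 * 10000000000 = 100000000000
10^22 = (10^11)^2 = 100000000000^2 = 10000000000000000000000

Result: 10000000000000000000000
Multiplications needed: 6 (6 lines after 10^1)

10^22 = 10000000000000000000000. Using exponentiation by squaring, this requires 6 multiplications. The key idea: if the exponent is even, square the half-power; if odd, multiply by the base once.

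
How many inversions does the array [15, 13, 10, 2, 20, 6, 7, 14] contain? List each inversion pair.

Finding inversions in [15, 13, 10, 2, 20, 6, 7, 14]:

(0, 1): arr[0]=15 > arr[1]=13
(0, 2): arr[0]=15 > arr[2]=10
(0, 3): arr[0]=15 > arr[3]=2
(0, 5): arr[0]=15 > arr[5]=6
(0, 6): arr[0]=15 > arr[6]=7
(0, 7): arr[0]=15 > arr[7]=14
(1, 2): arr[1]=13 > arr[2]=10
(1, 3): arr[1]=13 > arr[3]=2
(1, 5): arr[1]=13 > arr[5]=6
(1, 6): arr[1]=13 > arr[6]=7
(2, 3): arr[2]=10 > arr[3]=2
(2, 5): arr[2]=10 > arr[5]=6
(2, 6): arr[2]=10 > arr[6]=7
(4, 5): arr[4]=20 > arr[5]=6
(4, 6): arr[4]=20 > arr[6]=7
(4, 7): arr[4]=20 > arr[7]=14

Total inversions: 16

The array has 16 inversion(s): (0,1), (0,2), (0,3), (0,5), (0,6), (0,7), (1,2), (1,3), (1,5), (1,6), (2,3), (2,5), (2,6), (4,5), (4,6), (4,7). Each pair (i,j) satisfies i < j and arr[i] > arr[j].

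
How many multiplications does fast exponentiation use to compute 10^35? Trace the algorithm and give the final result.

Computing 10^35 by squaring (build up from 10^1; each line after the first costs one multiplication):

10^1 = 10
10^2 = (10^1)^2 = 10^2 = 100
10^4 = (10^2)^2 = 100^2 = 10000
10^8 = (10^4)^2 = 10000^2 = 100000000
10^16 = (10^8)^2 = 100000000^2 = 10000000000000000
10^17 = 10 * 10^16 = 10 * 10000000000000000 = 100000000000000000
10^34 = (10^17)^2 = 100000000000000000^2 = 10000000000000000000000000000000000
10^35 = 10 * 10^34 = 10 * 10000000000000000000000000000000000 = 100000000000000000000000000000000000

Result: 100000000000000000000000000000000000
Multiplications needed: 7 (7 lines after 10^1)

10^35 = 100000000000000000000000000000000000. Using exponentiation by squaring, this requires 7 multiplications. The key idea: if the exponent is even, square the half-power; if odd, multiply by the base once.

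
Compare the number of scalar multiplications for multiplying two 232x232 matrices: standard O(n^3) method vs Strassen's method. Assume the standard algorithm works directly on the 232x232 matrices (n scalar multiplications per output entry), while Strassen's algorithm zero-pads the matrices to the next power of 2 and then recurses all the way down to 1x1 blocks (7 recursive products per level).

Matrix multiplication for 232x232 matrices:

Strassen's algorithm requires power-of-2 dimensions. Pad 232x232 to 256x256 (next power of 2).

Standard algorithm: 232^3 = 12487168 multiplications
Strassen's algorithm: 7^(log2(256)) = 7^8 = 5764801 multiplications
Savings: 12487168 - 5764801 = 6722367 multiplications

Standard: 12487168 multiplications (232^3). Strassen: 5764801 multiplications (7^8, after padding to 256x256). Strassen reduces 8 recursive multiplications to 7 at each level.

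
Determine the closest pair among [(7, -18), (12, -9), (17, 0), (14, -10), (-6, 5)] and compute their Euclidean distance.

Computing all pairwise distances among 5 points:

d((7, -18), (12, -9)) = 10.2956
d((7, -18), (17, 0)) = 20.5913
d((7, -18), (14, -10)) = 10.6301
d((7, -18), (-6, 5)) = 26.4197
d((12, -9), (17, 0)) = 10.2956
d((12, -9), (14, -10)) = 2.2361 <-- minimum
d((12, -9), (-6, 5)) = 22.8035
d((17, 0), (14, -10)) = 10.4403
d((17, 0), (-6, 5)) = 23.5372
d((14, -10), (-6, 5)) = 25.0

Closest pair: (12, -9) and (14, -10) with distance 2.2361

The closest pair is (12, -9) and (14, -10) with Euclidean distance 2.2361. For 5 points, brute-force pairwise comparison is shown above. For large n, the divide-and-conquer algorithm (sort by x, recurse on halves, check the dividing strip) achieves O(n log n).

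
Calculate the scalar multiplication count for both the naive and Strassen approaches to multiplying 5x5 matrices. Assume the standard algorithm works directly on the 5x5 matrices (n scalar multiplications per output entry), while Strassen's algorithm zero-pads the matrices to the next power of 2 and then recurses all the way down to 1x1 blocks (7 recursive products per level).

Matrix multiplication for 5x5 matrices:

Strassen's algorithm requires power-of-2 dimensions. Pad 5x5 to 8x8 (next power of 2).

Standard algorithm: 5^3 = 125 multiplications
Strassen's algorithm: 7^(log2(8)) = 7^3 = 343 multiplications
Difference: 125 - 343 = -218 (Strassen uses MORE here due to padding overhead — for small or just-over-power-of-2 n, padding can outweigh the per-level savings)

Standard: 125 multiplications (5^3). Strassen: 343 multiplications (7^3, after padding to 8x8). Strassen reduces 8 recursive multiplications to 7 at each level.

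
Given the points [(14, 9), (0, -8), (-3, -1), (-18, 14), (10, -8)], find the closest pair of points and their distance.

Computing all pairwise distances among 5 points:

d((14, 9), (0, -8)) = 22.0227
d((14, 9), (-3, -1)) = 19.7231
d((14, 9), (-18, 14)) = 32.3883
d((14, 9), (10, -8)) = 17.4642
d((0, -8), (-3, -1)) = 7.6158 <-- minimum
d((0, -8), (-18, 14)) = 28.4253
d((0, -8), (10, -8)) = 10.0
d((-3, -1), (-18, 14)) = 21.2132
d((-3, -1), (10, -8)) = 14.7648
d((-18, 14), (10, -8)) = 35.609

Closest pair: (0, -8) and (-3, -1) with distance 7.6158

The closest pair is (0, -8) and (-3, -1) with Euclidean distance 7.6158. For 5 points, brute-force pairwise comparison is shown above. For large n, the divide-and-conquer algorithm (sort by x, recurse on halves, check the dividing strip) achieves O(n log n).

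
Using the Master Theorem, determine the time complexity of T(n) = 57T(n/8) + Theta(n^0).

Master Theorem for T(n) = 57T(n/8) + O(n^0):

a = 57, b = 8, c = 0
log_b(a) = log_8(57) = 1.9443

Case 1: c = 0 < log_8(57) = 1.9443
T(n) = O(n^(log_8 57))

For T(n) = 57T(n/8) + O(n^0): log_8(57) = 1.9443. This is Case 1 of the Master Theorem (c < log_b(a), work dominated by leaves), giving O(n^(log_8 57)).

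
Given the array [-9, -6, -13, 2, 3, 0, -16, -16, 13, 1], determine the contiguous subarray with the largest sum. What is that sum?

Using Kadane's algorithm on [-9, -6, -13, 2, 3, 0, -16, -16, 13, 1]:

Scanning through the array:
Position 1 (value -6): max_ending_here = -6, max_so_far = -6
Position 2 (value -13): max_ending_here = -13, max_so_far = -6
Position 3 (value 2): max_ending_here = 2, max_so_far = 2
Position 4 (value 3): max_ending_here = 5, max_so_far = 5
Position 5 (value 0): max_ending_here = 5, max_so_far = 5
Position 6 (value -16): max_ending_here = -11, max_so_far = 5
Position 7 (value -16): max_ending_here = -16, max_so_far = 5
Position 8 (value 13): max_ending_here = 13, max_so_far = 13
Position 9 (value 1): max_ending_here = 14, max_so_far = 14

Maximum subarray: [13, 1]
Maximum sum: 14

The maximum subarray is [13, 1] with sum 14. This subarray runs from index 8 to index 9.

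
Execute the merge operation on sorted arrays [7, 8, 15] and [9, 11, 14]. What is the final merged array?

Merging process:

Compare 7 vs 9: take 7 from left. Merged: [7]
Compare 8 vs 9: take 8 from left. Merged: [7, 8]
Compare 15 vs 9: take 9 from right. Merged: [7, 8, 9]
Compare 15 vs 11: take 11 from right. Merged: [7, 8, 9, 11]
Compare 15 vs 14: take 14 from right. Merged: [7, 8, 9, 11, 14]
Append remaining from left: [15]. Merged: [7, 8, 9, 11, 14, 15]

Final merged array: [7, 8, 9, 11, 14, 15]
Total comparisons: 5

The merged array is [7, 8, 9, 11, 14, 15], requiring 5 comparisons. The merge step runs in O(n) time where n is the total number of elements.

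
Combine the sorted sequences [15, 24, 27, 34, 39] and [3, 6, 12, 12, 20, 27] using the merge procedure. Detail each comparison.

Merging process:

Compare 15 vs 3: take 3 from right. Merged: [3]
Compare 15 vs 6: take 6 from right. Merged: [3, 6]
Compare 15 vs 12: take 12 from right. Merged: [3, 6, 12]
Compare 15 vs 12: take 12 from right. Merged: [3, 6, 12, 12]
Compare 15 vs 20: take 15 from left. Merged: [3, 6, 12, 12, 15]
Compare 24 vs 20: take 20 from right. Merged: [3, 6, 12, 12, 15, 20]
Compare 24 vs 27: take 24 from left. Merged: [3, 6, 12, 12, 15, 20, 24]
Compare 27 vs 27: take 27 from left. Merged: [3, 6, 12, 12, 15, 20, 24, 27]
Compare 34 vs 27: take 27 from right. Merged: [3, 6, 12, 12, 15, 20, 24, 27, 27]
Append remaining from left: [34, 39]. Merged: [3, 6, 12, 12, 15, 20, 24, 27, 27, 34, 39]

Final merged array: [3, 6, 12, 12, 15, 20, 24, 27, 27, 34, 39]
Total comparisons: 9

The merged array is [3, 6, 12, 12, 15, 20, 24, 27, 27, 34, 39], requiring 9 comparisons. The merge step runs in O(n) time where n is the total number of elements.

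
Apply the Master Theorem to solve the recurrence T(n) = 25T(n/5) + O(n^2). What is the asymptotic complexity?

Master Theorem for T(n) = 25T(n/5) + O(n^2):

a = 25, b = 5, c = 2
log_b(a) = log_5(25) = 2.0000

Case 2: c = 2 = log_5(25) = 2.0000
T(n) = O(n^2 log n) = O(n^2 log n)

For T(n) = 25T(n/5) + O(n^2): log_5(25) = 2.0000. This is Case 2 of the Master Theorem (c = log_b(a), equal work at all levels), giving O(n^2 log n).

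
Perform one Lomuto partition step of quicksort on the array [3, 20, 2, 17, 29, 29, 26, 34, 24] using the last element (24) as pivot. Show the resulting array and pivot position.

Lomuto partition with pivot = 24:

Initial array: [3, 20, 2, 17, 29, 29, 26, 34, 24]

arr[0]=3 <= 24: swap with position 0, array becomes [3, 20, 2, 17, 29, 29, 26, 34, 24]
arr[1]=20 <= 24: swap with position 1, array becomes [3, 20, 2, 17, 29, 29, 26, 34, 24]
arr[2]=2 <= 24: swap with position 2, array becomes [3, 20, 2, 17, 29, 29, 26, 34, 24]
arr[3]=17 <= 24: swap with position 3, array becomes [3, 20, 2, 17, 29, 29, 26, 34, 24]
arr[4]=29 > 24: no swap
arr[5]=29 > 24: no swap
arr[6]=26 > 24: no swap
arr[7]=34 > 24: no swap

Place pivot at position 4: [3, 20, 2, 17, 24, 29, 26, 34, 29]
Pivot position: 4

After partitioning with pivot 24, the array becomes [3, 20, 2, 17, 24, 29, 26, 34, 29]. The pivot is placed at index 4. All elements to the left of the pivot are <= 24, and all elements to the right are > 24.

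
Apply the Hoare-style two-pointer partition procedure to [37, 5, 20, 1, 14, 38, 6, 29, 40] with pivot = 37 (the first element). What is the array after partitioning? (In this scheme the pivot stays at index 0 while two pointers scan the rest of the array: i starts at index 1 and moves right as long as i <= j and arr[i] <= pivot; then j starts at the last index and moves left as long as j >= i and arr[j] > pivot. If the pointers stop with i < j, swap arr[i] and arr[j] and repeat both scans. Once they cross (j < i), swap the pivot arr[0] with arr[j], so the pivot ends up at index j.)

Hoare-style two-pointer partition with pivot = 37:

Initial array: [37, 5, 20, 1, 14, 38, 6, 29, 40]

Pointers start at i = 1, j = 8.
i stops at index 5 (arr[5]=38 > 37), j stops at index 7 (arr[7]=29 <= 37): swap arr[5] and arr[7], array becomes [37, 5, 20, 1, 14, 29, 6, 38, 40]
i ends at 7, j ends at 6: the pointers have crossed (j < i), so scanning stops.

Swap pivot arr[0] with arr[6] to place pivot at position 6: [6, 5, 20, 1, 14, 29, 37, 38, 40]
Pivot position: 6

After partitioning with pivot 37, the array becomes [6, 5, 20, 1, 14, 29, 37, 38, 40]. The pivot is placed at index 6. All elements to the left of the pivot are <= 37, and all elements to the right are > 37.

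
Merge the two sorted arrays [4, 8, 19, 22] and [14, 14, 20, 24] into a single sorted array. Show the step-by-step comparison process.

Merging process:

Compare 4 vs 14: take 4 from left. Merged: [4]
Compare 8 vs 14: take 8 from left. Merged: [4, 8]
Compare 19 vs 14: take 14 from right. Merged: [4, 8, 14]
Compare 19 vs 14: take 14 from right. Merged: [4, 8, 14, 14]
Compare 19 vs 20: take 19 from left. Merged: [4, 8, 14, 14, 19]
Compare 22 vs 20: take 20 from right. Merged: [4, 8, 14, 14, 19, 20]
Compare 22 vs 24: take 22 from left. Merged: [4, 8, 14, 14, 19, 20, 22]
Append remaining from right: [24]. Merged: [4, 8, 14, 14, 19, 20, 22, 24]

Final merged array: [4, 8, 14, 14, 19, 20, 22, 24]
Total comparisons: 7

The merged array is [4, 8, 14, 14, 19, 20, 22, 24], requiring 7 comparisons. The merge step runs in O(n) time where n is the total number of elements.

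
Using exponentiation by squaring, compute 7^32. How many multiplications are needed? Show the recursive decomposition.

Computing 7^32 by squaring (build up from 7^1; each line after the first costs one multiplication):

7^1 = 7
7^2 = (7^1)^2 = 7^2 = 49
7^4 = (7^2)^2 = 49^2 = 2401
7^8 = (7^4)^2 = 2401^2 = 5764801
7^16 = (7^8)^2 = 5764801^2 = 33232930569601
7^32 = (7^16)^2 = 33232930569601^2 = 1104427674243920646305299201

Result: 1104427674243920646305299201
Multiplications needed: 5 (5 lines after 7^1)

7^32 = 1104427674243920646305299201. Using exponentiation by squaring, this requires 5 multiplications. The key idea: if the exponent is even, square the half-power; if odd, multiply by the base once.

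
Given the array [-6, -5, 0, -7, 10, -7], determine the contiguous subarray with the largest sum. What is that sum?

Using Kadane's algorithm on [-6, -5, 0, -7, 10, -7]:

Scanning through the array:
Position 1 (value -5): max_ending_here = -5, max_so_far = -5
Position 2 (value 0): max_ending_here = 0, max_so_far = 0
Position 3 (value -7): max_ending_here = -7, max_so_far = 0
Position 4 (value 10): max_ending_here = 10, max_so_far = 10
Position 5 (value -7): max_ending_here = 3, max_so_far = 10

Maximum subarray: [10]
Maximum sum: 10

The maximum subarray is [10] with sum 10. This subarray runs from index 4 to index 4.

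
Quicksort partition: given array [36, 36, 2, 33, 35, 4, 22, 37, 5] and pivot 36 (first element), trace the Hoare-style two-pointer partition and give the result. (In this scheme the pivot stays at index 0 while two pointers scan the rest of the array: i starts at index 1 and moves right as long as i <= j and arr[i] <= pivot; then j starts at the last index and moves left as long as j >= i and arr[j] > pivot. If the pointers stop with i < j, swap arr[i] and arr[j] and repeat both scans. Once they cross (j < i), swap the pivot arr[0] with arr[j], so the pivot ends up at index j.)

Hoare-style two-pointer partition with pivot = 36:

Initial array: [36, 36, 2, 33, 35, 4, 22, 37, 5]

Pointers start at i = 1, j = 8.
i stops at index 7 (arr[7]=37 > 36), j stops at index 8 (arr[8]=5 <= 36): swap arr[7] and arr[8], array becomes [36, 36, 2, 33, 35, 4, 22, 5, 37]
i ends at 8, j ends at 7: the pointers have crossed (j < i), so scanning stops.

Swap pivot arr[0] with arr[7] to place pivot at position 7: [5, 36, 2, 33, 35, 4, 22, 36, 37]
Pivot position: 7

After partitioning with pivot 36, the array becomes [5, 36, 2, 33, 35, 4, 22, 36, 37]. The pivot is placed at index 7. All elements to the left of the pivot are <= 36, and all elements to the right are > 36.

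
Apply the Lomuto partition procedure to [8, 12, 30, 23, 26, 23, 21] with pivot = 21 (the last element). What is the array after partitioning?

Lomuto partition with pivot = 21:

Initial array: [8, 12, 30, 23, 26, 23, 21]

arr[0]=8 <= 21: swap with position 0, array becomes [8, 12, 30, 23, 26, 23, 21]
arr[1]=12 <= 21: swap with position 1, array becomes [8, 12, 30, 23, 26, 23, 21]
arr[2]=30 > 21: no swap
arr[3]=23 > 21: no swap
arr[4]=26 > 21: no swap
arr[5]=23 > 21: no swap

Place pivot at position 2: [8, 12, 21, 23, 26, 23, 30]
Pivot position: 2

After partitioning with pivot 21, the array becomes [8, 12, 21, 23, 26, 23, 30]. The pivot is placed at index 2. All elements to the left of the pivot are <= 21, and all elements to the right are > 21.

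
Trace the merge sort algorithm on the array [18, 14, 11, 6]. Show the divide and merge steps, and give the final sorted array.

Merge sort trace:

Split: [18, 14, 11, 6] -> [18, 14] and [11, 6]
  Split: [18, 14] -> [18] and [14]
  Merge: [18] + [14] -> [14, 18]
  Split: [11, 6] -> [11] and [6]
  Merge: [11] + [6] -> [6, 11]
Merge: [14, 18] + [6, 11] -> [6, 11, 14, 18]

Final sorted array: [6, 11, 14, 18]

The merge sort proceeds by recursively splitting the array and merging sorted halves.
After all merges, the sorted array is [6, 11, 14, 18].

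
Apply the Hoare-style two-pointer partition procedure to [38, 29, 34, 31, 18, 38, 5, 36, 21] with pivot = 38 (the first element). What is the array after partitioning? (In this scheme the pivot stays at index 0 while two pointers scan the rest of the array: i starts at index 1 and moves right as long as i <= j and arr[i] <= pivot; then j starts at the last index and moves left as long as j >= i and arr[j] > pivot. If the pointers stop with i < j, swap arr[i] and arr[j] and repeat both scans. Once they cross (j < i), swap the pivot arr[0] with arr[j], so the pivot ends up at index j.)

Hoare-style two-pointer partition with pivot = 38:

Initial array: [38, 29, 34, 31, 18, 38, 5, 36, 21]

Pointers start at i = 1, j = 8.
i ends at 9, j ends at 8: the pointers have crossed (j < i), so scanning stops.

Swap pivot arr[0] with arr[8] to place pivot at position 8: [21, 29, 34, 31, 18, 38, 5, 36, 38]
Pivot position: 8

After partitioning with pivot 38, the array becomes [21, 29, 34, 31, 18, 38, 5, 36, 38]. The pivot is placed at index 8. All elements to the left of the pivot are <= 38, and all elements to the right are > 38.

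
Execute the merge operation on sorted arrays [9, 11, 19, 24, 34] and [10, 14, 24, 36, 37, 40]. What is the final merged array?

Merging process:

Compare 9 vs 10: take 9 from left. Merged: [9]
Compare 11 vs 10: take 10 from right. Merged: [9, 10]
Compare 11 vs 14: take 11 from left. Merged: [9, 10, 11]
Compare 19 vs 14: take 14 from right. Merged: [9, 10, 11, 14]
Compare 19 vs 24: take 19 from left. Merged: [9, 10, 11, 14, 19]
Compare 24 vs 24: take 24 from left. Merged: [9, 10, 11, 14, 19, 24]
Compare 34 vs 24: take 24 from right. Merged: [9, 10, 11, 14, 19, 24, 24]
Compare 34 vs 36: take 34 from left. Merged: [9, 10, 11, 14, 19, 24, 24, 34]
Append remaining from right: [36, 37, 40]. Merged: [9, 10, 11, 14, 19, 24, 24, 34, 36, 37, 40]

Final merged array: [9, 10, 11, 14, 19, 24, 24, 34, 36, 37, 40]
Total comparisons: 8

The merged array is [9, 10, 11, 14, 19, 24, 24, 34, 36, 37, 40], requiring 8 comparisons. The merge step runs in O(n) time where n is the total number of elements.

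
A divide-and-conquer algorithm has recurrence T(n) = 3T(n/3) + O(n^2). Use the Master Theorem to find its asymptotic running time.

Master Theorem for T(n) = 3T(n/3) + O(n^2):

a = 3, b = 3, c = 2
log_b(a) = log_3(3) = 1.0000

Case 3: c = 2 > log_3(3) = 1.0000
T(n) = O(n^2) = O(n^2)

For T(n) = 3T(n/3) + O(n^2): log_3(3) = 1.0000. This is Case 3 of the Master Theorem (c > log_b(a), work dominated by root), giving O(n^2).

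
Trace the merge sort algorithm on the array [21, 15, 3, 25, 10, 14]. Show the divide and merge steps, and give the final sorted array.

Merge sort trace:

Split: [21, 15, 3, 25, 10, 14] -> [21, 15, 3] and [25, 10, 14]
  Split: [21, 15, 3] -> [21] and [15, 3]
    Split: [15, 3] -> [15] and [3]
    Merge: [15] + [3] -> [3, 15]
  Merge: [21] + [3, 15] -> [3, 15, 21]
  Split: [25, 10, 14] -> [25] and [10, 14]
    Split: [10, 14] -> [10] and [14]
    Merge: [10] + [14] -> [10, 14]
  Merge: [25] + [10, 14] -> [10, 14, 25]
Merge: [3, 15, 21] + [10, 14, 25] -> [3, 10, 14, 15, 21, 25]

Final sorted array: [3, 10, 14, 15, 21, 25]

The merge sort proceeds by recursively splitting the array and merging sorted halves.
After all merges, the sorted array is [3, 10, 14, 15, 21, 25].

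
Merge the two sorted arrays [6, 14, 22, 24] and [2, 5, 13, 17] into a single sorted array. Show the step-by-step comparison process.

Merging process:

Compare 6 vs 2: take 2 from right. Merged: [2]
Compare 6 vs 5: take 5 from right. Merged: [2, 5]
Compare 6 vs 13: take 6 from left. Merged: [2, 5, 6]
Compare 14 vs 13: take 13 from right. Merged: [2, 5, 6, 13]
Compare 14 vs 17: take 14 from left. Merged: [2, 5, 6, 13, 14]
Compare 22 vs 17: take 17 from right. Merged: [2, 5, 6, 13, 14, 17]
Append remaining from left: [22, 24]. Merged: [2, 5, 6, 13, 14, 17, 22, 24]

Final merged array: [2, 5, 6, 13, 14, 17, 22, 24]
Total comparisons: 6

The merged array is [2, 5, 6, 13, 14, 17, 22, 24], requiring 6 comparisons. The merge step runs in O(n) time where n is the total number of elements.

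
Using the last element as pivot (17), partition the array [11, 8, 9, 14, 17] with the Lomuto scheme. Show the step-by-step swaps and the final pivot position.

Lomuto partition with pivot = 17:

Initial array: [11, 8, 9, 14, 17]

arr[0]=11 <= 17: swap with position 0, array becomes [11, 8, 9, 14, 17]
arr[1]=8 <= 17: swap with position 1, array becomes [11, 8, 9, 14, 17]
arr[2]=9 <= 17: swap with position 2, array becomes [11, 8, 9, 14, 17]
arr[3]=14 <= 17: swap with position 3, array becomes [11, 8, 9, 14, 17]

Place pivot at position 4: [11, 8, 9, 14, 17]
Pivot position: 4

After partitioning with pivot 17, the array becomes [11, 8, 9, 14, 17]. The pivot is placed at index 4. All elements to the left of the pivot are <= 17, and all elements to the right are > 17.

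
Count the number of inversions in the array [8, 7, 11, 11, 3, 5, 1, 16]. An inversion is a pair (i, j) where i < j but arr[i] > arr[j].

Finding inversions in [8, 7, 11, 11, 3, 5, 1, 16]:

(0, 1): arr[0]=8 > arr[1]=7
(0, 4): arr[0]=8 > arr[4]=3
(0, 5): arr[0]=8 > arr[5]=5
(0, 6): arr[0]=8 > arr[6]=1
(1, 4): arr[1]=7 > arr[4]=3
(1, 5): arr[1]=7 > arr[5]=5
(1, 6): arr[1]=7 > arr[6]=1
(2, 4): arr[2]=11 > arr[4]=3
(2, 5): arr[2]=11 > arr[5]=5
(2, 6): arr[2]=11 > arr[6]=1
(3, 4): arr[3]=11 > arr[4]=3
(3, 5): arr[3]=11 > arr[5]=5
(3, 6): arr[3]=11 > arr[6]=1
(4, 6): arr[4]=3 > arr[6]=1
(5, 6): arr[5]=5 > arr[6]=1

Total inversions: 15

The array has 15 inversion(s): (0,1), (0,4), (0,5), (0,6), (1,4), (1,5), (1,6), (2,4), (2,5), (2,6), (3,4), (3,5), (3,6), (4,6), (5,6). Each pair (i,j) satisfies i < j and arr[i] > arr[j].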